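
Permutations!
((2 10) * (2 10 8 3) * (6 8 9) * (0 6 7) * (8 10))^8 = (10)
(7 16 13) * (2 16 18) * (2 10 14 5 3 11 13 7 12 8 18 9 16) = (3 11 13 12 8 18 10 14 5)(7 9 16) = [0, 1, 2, 11, 4, 3, 6, 9, 18, 16, 14, 13, 8, 12, 5, 15, 7, 17, 10]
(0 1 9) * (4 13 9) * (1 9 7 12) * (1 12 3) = (0 9)(1 4 13 7 3) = [9, 4, 2, 1, 13, 5, 6, 3, 8, 0, 10, 11, 12, 7]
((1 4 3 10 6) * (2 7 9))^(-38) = (1 3 6 4 10)(2 7 9)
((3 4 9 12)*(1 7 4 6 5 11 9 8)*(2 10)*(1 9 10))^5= ((1 7 4 8 9 12 3 6 5 11 10 2))^5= (1 12 10 8 5 7 3 2 9 11 4 6)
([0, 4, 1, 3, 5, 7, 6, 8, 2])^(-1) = (1 2 8 7 5 4)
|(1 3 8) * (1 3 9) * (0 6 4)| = 6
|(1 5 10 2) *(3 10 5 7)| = 5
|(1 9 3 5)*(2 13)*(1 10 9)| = 4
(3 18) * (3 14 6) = (3 18 14 6) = [0, 1, 2, 18, 4, 5, 3, 7, 8, 9, 10, 11, 12, 13, 6, 15, 16, 17, 14]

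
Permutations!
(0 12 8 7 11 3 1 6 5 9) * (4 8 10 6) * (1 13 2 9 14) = (0 12 10 6 5 14 1 4 8 7 11 3 13 2 9) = [12, 4, 9, 13, 8, 14, 5, 11, 7, 0, 6, 3, 10, 2, 1]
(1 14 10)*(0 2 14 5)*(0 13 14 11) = (0 2 11)(1 5 13 14 10) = [2, 5, 11, 3, 4, 13, 6, 7, 8, 9, 1, 0, 12, 14, 10]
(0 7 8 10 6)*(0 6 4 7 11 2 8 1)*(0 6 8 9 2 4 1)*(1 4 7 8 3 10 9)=[11, 6, 1, 10, 8, 5, 3, 0, 9, 2, 4, 7]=(0 11 7)(1 6 3 10 4 8 9 2)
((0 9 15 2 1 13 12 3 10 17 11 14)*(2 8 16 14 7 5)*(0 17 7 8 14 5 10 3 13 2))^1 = (0 9 15 14 17 11 8 16 5)(1 2)(7 10)(12 13)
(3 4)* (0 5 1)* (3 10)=(0 5 1)(3 4 10)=[5, 0, 2, 4, 10, 1, 6, 7, 8, 9, 3]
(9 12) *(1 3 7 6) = (1 3 7 6)(9 12) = [0, 3, 2, 7, 4, 5, 1, 6, 8, 12, 10, 11, 9]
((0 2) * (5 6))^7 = (0 2)(5 6)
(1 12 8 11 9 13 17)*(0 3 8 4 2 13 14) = [3, 12, 13, 8, 2, 5, 6, 7, 11, 14, 10, 9, 4, 17, 0, 15, 16, 1] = (0 3 8 11 9 14)(1 12 4 2 13 17)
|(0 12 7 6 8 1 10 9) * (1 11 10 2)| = |(0 12 7 6 8 11 10 9)(1 2)| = 8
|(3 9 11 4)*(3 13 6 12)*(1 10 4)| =9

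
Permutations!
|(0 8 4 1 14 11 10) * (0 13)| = |(0 8 4 1 14 11 10 13)| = 8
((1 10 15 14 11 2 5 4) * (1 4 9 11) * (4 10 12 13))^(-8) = (1 14 15 10 4 13 12)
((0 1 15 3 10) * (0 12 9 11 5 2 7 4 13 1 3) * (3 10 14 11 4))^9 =((0 10 12 9 4 13 1 15)(2 7 3 14 11 5))^9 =(0 10 12 9 4 13 1 15)(2 14)(3 5)(7 11)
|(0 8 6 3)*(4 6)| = 5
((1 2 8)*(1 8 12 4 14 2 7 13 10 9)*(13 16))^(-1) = ((1 7 16 13 10 9)(2 12 4 14))^(-1) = (1 9 10 13 16 7)(2 14 4 12)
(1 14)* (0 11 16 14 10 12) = (0 11 16 14 1 10 12) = [11, 10, 2, 3, 4, 5, 6, 7, 8, 9, 12, 16, 0, 13, 1, 15, 14]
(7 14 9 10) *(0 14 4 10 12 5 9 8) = (0 14 8)(4 10 7)(5 9 12) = [14, 1, 2, 3, 10, 9, 6, 4, 0, 12, 7, 11, 5, 13, 8]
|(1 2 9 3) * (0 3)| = 5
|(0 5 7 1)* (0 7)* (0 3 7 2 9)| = |(0 5 3 7 1 2 9)| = 7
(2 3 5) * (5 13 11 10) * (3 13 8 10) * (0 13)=(0 13 11 3 8 10 5 2)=[13, 1, 0, 8, 4, 2, 6, 7, 10, 9, 5, 3, 12, 11]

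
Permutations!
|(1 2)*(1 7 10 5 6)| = 6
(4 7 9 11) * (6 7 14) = [0, 1, 2, 3, 14, 5, 7, 9, 8, 11, 10, 4, 12, 13, 6] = (4 14 6 7 9 11)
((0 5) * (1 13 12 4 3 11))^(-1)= (0 5)(1 11 3 4 12 13)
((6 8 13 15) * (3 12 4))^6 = (6 13)(8 15)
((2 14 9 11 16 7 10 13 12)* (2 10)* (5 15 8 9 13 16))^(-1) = (2 7 16 10 12 13 14)(5 11 9 8 15)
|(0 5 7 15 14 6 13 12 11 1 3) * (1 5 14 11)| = |(0 14 6 13 12 1 3)(5 7 15 11)| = 28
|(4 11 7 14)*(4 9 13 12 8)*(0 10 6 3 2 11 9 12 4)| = 30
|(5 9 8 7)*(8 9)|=3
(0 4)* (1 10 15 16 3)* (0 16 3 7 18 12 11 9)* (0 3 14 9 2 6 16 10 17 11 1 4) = (1 17 11 2 6 16 7 18 12)(3 4 10 15 14 9) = [0, 17, 6, 4, 10, 5, 16, 18, 8, 3, 15, 2, 1, 13, 9, 14, 7, 11, 12]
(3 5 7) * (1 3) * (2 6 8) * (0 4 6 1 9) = [4, 3, 1, 5, 6, 7, 8, 9, 2, 0] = (0 4 6 8 2 1 3 5 7 9)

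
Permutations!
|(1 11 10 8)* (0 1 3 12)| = 7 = |(0 1 11 10 8 3 12)|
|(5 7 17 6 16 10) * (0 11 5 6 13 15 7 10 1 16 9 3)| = |(0 11 5 10 6 9 3)(1 16)(7 17 13 15)| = 28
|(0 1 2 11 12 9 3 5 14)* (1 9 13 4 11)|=20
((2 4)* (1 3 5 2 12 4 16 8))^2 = ((1 3 5 2 16 8)(4 12))^2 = (1 5 16)(2 8 3)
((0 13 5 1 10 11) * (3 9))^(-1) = (0 11 10 1 5 13)(3 9)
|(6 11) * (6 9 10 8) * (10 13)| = 6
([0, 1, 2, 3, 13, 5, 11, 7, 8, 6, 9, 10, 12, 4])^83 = [0, 1, 2, 3, 13, 5, 9, 7, 8, 10, 11, 6, 12, 4]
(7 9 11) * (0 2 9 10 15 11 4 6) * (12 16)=(0 2 9 4 6)(7 10 15 11)(12 16)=[2, 1, 9, 3, 6, 5, 0, 10, 8, 4, 15, 7, 16, 13, 14, 11, 12]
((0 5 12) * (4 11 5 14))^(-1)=(0 12 5 11 4 14)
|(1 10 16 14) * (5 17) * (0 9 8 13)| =4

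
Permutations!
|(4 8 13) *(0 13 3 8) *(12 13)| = |(0 12 13 4)(3 8)| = 4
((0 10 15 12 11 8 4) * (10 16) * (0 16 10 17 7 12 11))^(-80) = ((0 10 15 11 8 4 16 17 7 12))^(-80) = (17)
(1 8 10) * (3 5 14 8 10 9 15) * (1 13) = (1 10 13)(3 5 14 8 9 15) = [0, 10, 2, 5, 4, 14, 6, 7, 9, 15, 13, 11, 12, 1, 8, 3]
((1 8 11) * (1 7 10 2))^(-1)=((1 8 11 7 10 2))^(-1)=(1 2 10 7 11 8)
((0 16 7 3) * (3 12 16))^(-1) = (0 3)(7 16 12)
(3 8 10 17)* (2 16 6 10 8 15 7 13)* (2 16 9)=[0, 1, 9, 15, 4, 5, 10, 13, 8, 2, 17, 11, 12, 16, 14, 7, 6, 3]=(2 9)(3 15 7 13 16 6 10 17)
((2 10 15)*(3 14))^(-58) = ((2 10 15)(3 14))^(-58) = (2 15 10)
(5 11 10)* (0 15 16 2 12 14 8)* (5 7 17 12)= (0 15 16 2 5 11 10 7 17 12 14 8)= [15, 1, 5, 3, 4, 11, 6, 17, 0, 9, 7, 10, 14, 13, 8, 16, 2, 12]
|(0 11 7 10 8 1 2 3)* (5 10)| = 9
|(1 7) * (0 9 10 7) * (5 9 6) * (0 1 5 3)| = |(0 6 3)(5 9 10 7)| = 12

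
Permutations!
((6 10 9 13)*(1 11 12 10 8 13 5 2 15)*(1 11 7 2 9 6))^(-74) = (1 10 2 8 11)(6 15 13 12 7)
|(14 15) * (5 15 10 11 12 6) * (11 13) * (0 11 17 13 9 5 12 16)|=|(0 11 16)(5 15 14 10 9)(6 12)(13 17)|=30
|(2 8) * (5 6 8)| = |(2 5 6 8)| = 4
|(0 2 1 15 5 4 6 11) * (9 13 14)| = |(0 2 1 15 5 4 6 11)(9 13 14)| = 24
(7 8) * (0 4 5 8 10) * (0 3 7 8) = (0 4 5)(3 7 10) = [4, 1, 2, 7, 5, 0, 6, 10, 8, 9, 3]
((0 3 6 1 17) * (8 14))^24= (0 17 1 6 3)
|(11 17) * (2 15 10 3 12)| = 10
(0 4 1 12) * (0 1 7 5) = (0 4 7 5)(1 12) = [4, 12, 2, 3, 7, 0, 6, 5, 8, 9, 10, 11, 1]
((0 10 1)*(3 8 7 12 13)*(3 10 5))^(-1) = (0 1 10 13 12 7 8 3 5)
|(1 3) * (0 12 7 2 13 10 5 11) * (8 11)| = |(0 12 7 2 13 10 5 8 11)(1 3)| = 18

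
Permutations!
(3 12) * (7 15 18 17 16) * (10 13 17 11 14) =(3 12)(7 15 18 11 14 10 13 17 16) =[0, 1, 2, 12, 4, 5, 6, 15, 8, 9, 13, 14, 3, 17, 10, 18, 7, 16, 11]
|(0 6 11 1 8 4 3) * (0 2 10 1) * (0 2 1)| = |(0 6 11 2 10)(1 8 4 3)| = 20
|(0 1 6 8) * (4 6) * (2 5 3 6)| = 8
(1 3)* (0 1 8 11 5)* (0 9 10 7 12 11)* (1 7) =[7, 3, 2, 8, 4, 9, 6, 12, 0, 10, 1, 5, 11] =(0 7 12 11 5 9 10 1 3 8)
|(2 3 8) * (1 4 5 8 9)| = |(1 4 5 8 2 3 9)| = 7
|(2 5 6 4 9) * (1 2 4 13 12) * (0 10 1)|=8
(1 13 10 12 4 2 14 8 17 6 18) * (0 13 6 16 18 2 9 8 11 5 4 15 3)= (0 13 10 12 15 3)(1 6 2 14 11 5 4 9 8 17 16 18)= [13, 6, 14, 0, 9, 4, 2, 7, 17, 8, 12, 5, 15, 10, 11, 3, 18, 16, 1]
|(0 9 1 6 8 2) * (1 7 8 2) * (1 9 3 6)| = |(0 3 6 2)(7 8 9)| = 12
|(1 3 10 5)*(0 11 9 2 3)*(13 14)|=8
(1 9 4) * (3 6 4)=[0, 9, 2, 6, 1, 5, 4, 7, 8, 3]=(1 9 3 6 4)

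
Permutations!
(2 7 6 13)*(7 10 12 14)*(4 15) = [0, 1, 10, 3, 15, 5, 13, 6, 8, 9, 12, 11, 14, 2, 7, 4] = (2 10 12 14 7 6 13)(4 15)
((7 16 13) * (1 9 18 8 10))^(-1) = (1 10 8 18 9)(7 13 16)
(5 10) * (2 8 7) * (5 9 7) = (2 8 5 10 9 7) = [0, 1, 8, 3, 4, 10, 6, 2, 5, 7, 9]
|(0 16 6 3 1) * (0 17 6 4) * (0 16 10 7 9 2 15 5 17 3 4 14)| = |(0 10 7 9 2 15 5 17 6 4 16 14)(1 3)| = 12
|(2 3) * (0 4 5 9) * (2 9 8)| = 7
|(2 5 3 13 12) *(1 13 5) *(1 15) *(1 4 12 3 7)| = |(1 13 3 5 7)(2 15 4 12)| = 20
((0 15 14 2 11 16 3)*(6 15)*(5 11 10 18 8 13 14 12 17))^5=(0 5 6 11 15 16 12 3 17)(2 14 13 8 18 10)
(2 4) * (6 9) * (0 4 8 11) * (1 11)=[4, 11, 8, 3, 2, 5, 9, 7, 1, 6, 10, 0]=(0 4 2 8 1 11)(6 9)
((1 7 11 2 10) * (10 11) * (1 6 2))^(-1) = (1 11 2 6 10 7)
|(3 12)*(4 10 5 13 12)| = 6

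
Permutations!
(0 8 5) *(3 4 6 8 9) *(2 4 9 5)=(0 5)(2 4 6 8)(3 9)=[5, 1, 4, 9, 6, 0, 8, 7, 2, 3]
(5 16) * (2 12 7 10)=(2 12 7 10)(5 16)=[0, 1, 12, 3, 4, 16, 6, 10, 8, 9, 2, 11, 7, 13, 14, 15, 5]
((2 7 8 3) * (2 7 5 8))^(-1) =(2 7 3 8 5)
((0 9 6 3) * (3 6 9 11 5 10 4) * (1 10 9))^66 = (0 5 1 4)(3 11 9 10)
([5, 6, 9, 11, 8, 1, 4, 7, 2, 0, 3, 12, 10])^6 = [2, 0, 4, 12, 1, 9, 5, 7, 6, 8, 11, 10, 3]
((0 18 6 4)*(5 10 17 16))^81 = ((0 18 6 4)(5 10 17 16))^81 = (0 18 6 4)(5 10 17 16)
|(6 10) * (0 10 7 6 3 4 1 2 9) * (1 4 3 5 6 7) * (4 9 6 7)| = 6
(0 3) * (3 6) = [6, 1, 2, 0, 4, 5, 3] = (0 6 3)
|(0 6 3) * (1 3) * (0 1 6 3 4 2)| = 5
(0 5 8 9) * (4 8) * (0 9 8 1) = (9)(0 5 4 1) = [5, 0, 2, 3, 1, 4, 6, 7, 8, 9]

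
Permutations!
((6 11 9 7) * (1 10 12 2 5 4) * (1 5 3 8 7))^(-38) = (1 12 3 7 11)(2 8 6 9 10) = ((1 10 12 2 3 8 7 6 11 9)(4 5))^(-38)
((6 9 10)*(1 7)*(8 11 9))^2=(6 11 10 8 9)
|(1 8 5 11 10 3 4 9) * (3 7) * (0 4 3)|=|(0 4 9 1 8 5 11 10 7)|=9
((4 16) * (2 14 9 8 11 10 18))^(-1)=((2 14 9 8 11 10 18)(4 16))^(-1)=(2 18 10 11 8 9 14)(4 16)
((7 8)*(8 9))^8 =(7 8 9)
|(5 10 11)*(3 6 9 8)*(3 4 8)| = 6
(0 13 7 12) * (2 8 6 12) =(0 13 7 2 8 6 12) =[13, 1, 8, 3, 4, 5, 12, 2, 6, 9, 10, 11, 0, 7]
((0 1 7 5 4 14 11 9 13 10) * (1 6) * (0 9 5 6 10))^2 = (0 9)(1 6 7)(4 11)(5 14)(10 13) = ((0 10 9 13)(1 7 6)(4 14 11 5))^2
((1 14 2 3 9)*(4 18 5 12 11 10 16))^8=((1 14 2 3 9)(4 18 5 12 11 10 16))^8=(1 3 14 9 2)(4 18 5 12 11 10 16)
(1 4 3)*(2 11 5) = (1 4 3)(2 11 5) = [0, 4, 11, 1, 3, 2, 6, 7, 8, 9, 10, 5]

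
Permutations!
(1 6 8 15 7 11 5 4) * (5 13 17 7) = (1 6 8 15 5 4)(7 11 13 17) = [0, 6, 2, 3, 1, 4, 8, 11, 15, 9, 10, 13, 12, 17, 14, 5, 16, 7]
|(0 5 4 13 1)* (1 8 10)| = |(0 5 4 13 8 10 1)| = 7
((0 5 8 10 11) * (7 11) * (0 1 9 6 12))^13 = (0 10 1 12 8 11 6 5 7 9)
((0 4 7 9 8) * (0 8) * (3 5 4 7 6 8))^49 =(0 7 9)(3 8 6 4 5)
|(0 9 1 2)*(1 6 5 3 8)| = |(0 9 6 5 3 8 1 2)| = 8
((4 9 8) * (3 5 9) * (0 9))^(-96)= (9)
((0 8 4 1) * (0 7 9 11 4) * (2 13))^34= ((0 8)(1 7 9 11 4)(2 13))^34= (13)(1 4 11 9 7)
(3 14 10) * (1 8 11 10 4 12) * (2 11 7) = [0, 8, 11, 14, 12, 5, 6, 2, 7, 9, 3, 10, 1, 13, 4] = (1 8 7 2 11 10 3 14 4 12)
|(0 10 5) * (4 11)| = 6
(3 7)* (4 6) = (3 7)(4 6) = [0, 1, 2, 7, 6, 5, 4, 3]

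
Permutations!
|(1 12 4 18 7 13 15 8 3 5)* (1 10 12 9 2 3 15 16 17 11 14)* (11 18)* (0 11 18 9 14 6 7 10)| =44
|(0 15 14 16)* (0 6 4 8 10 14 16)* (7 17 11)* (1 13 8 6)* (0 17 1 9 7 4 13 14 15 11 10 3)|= |(0 11 4 6 13 8 3)(1 14 17 10 15 16 9 7)|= 56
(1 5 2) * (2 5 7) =[0, 7, 1, 3, 4, 5, 6, 2] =(1 7 2)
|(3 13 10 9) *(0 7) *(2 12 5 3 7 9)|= |(0 9 7)(2 12 5 3 13 10)|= 6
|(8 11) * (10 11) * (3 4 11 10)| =|(3 4 11 8)| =4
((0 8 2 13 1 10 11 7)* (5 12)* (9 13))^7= (0 11 1 9 8 7 10 13 2)(5 12)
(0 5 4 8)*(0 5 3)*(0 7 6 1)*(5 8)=(8)(0 3 7 6 1)(4 5)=[3, 0, 2, 7, 5, 4, 1, 6, 8]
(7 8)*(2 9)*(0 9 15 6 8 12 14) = [9, 1, 15, 3, 4, 5, 8, 12, 7, 2, 10, 11, 14, 13, 0, 6] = (0 9 2 15 6 8 7 12 14)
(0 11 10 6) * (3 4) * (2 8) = (0 11 10 6)(2 8)(3 4) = [11, 1, 8, 4, 3, 5, 0, 7, 2, 9, 6, 10]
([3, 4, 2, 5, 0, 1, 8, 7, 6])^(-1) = (0 4 1 5 3)(6 8)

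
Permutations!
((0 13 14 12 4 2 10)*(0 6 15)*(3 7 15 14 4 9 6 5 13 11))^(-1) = (0 15 7 3 11)(2 4 13 5 10)(6 9 12 14)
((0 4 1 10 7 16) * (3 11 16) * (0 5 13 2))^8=(0 5 3 1 2 16 7 4 13 11 10)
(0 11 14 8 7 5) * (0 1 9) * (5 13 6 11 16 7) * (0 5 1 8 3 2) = (0 16 7 13 6 11 14 3 2)(1 9 5 8) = [16, 9, 0, 2, 4, 8, 11, 13, 1, 5, 10, 14, 12, 6, 3, 15, 7]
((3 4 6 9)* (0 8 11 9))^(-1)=((0 8 11 9 3 4 6))^(-1)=(0 6 4 3 9 11 8)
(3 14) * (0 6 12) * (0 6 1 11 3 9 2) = (0 1 11 3 14 9 2)(6 12) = [1, 11, 0, 14, 4, 5, 12, 7, 8, 2, 10, 3, 6, 13, 9]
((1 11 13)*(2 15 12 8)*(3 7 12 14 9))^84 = (2 3)(7 15)(8 9)(12 14)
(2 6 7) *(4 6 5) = (2 5 4 6 7) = [0, 1, 5, 3, 6, 4, 7, 2]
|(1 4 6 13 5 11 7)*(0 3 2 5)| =10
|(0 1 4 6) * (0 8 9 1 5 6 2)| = 8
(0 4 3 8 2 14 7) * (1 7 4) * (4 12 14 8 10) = (0 1 7)(2 8)(3 10 4)(12 14) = [1, 7, 8, 10, 3, 5, 6, 0, 2, 9, 4, 11, 14, 13, 12]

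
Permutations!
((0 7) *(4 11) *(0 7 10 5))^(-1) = (0 5 10)(4 11) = ((0 10 5)(4 11))^(-1)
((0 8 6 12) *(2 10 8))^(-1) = (0 12 6 8 10 2)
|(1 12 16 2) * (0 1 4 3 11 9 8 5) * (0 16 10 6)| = |(0 1 12 10 6)(2 4 3 11 9 8 5 16)| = 40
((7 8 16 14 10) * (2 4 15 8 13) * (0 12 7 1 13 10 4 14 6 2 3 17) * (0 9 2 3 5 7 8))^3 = (0 16 17 14)(1 7 13 10 5)(2 15 8 3)(4 12 6 9)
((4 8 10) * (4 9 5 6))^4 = ((4 8 10 9 5 6))^4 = (4 5 10)(6 9 8)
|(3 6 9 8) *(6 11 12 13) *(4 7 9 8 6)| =9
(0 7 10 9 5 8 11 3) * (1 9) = (0 7 10 1 9 5 8 11 3) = [7, 9, 2, 0, 4, 8, 6, 10, 11, 5, 1, 3]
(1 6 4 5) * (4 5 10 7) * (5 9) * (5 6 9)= [0, 9, 2, 3, 10, 1, 5, 4, 8, 6, 7]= (1 9 6 5)(4 10 7)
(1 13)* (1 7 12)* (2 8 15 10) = [0, 13, 8, 3, 4, 5, 6, 12, 15, 9, 2, 11, 1, 7, 14, 10] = (1 13 7 12)(2 8 15 10)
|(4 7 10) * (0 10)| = 4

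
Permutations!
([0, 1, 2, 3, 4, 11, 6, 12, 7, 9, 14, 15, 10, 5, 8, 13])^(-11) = [0, 1, 2, 3, 4, 11, 6, 8, 14, 9, 12, 15, 7, 5, 10, 13]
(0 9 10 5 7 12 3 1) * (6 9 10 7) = (0 10 5 6 9 7 12 3 1) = [10, 0, 2, 1, 4, 6, 9, 12, 8, 7, 5, 11, 3]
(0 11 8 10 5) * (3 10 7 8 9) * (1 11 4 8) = [4, 11, 2, 10, 8, 0, 6, 1, 7, 3, 5, 9] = (0 4 8 7 1 11 9 3 10 5)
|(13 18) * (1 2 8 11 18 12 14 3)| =|(1 2 8 11 18 13 12 14 3)| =9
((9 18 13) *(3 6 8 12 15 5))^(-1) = (3 5 15 12 8 6)(9 13 18)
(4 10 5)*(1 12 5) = (1 12 5 4 10) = [0, 12, 2, 3, 10, 4, 6, 7, 8, 9, 1, 11, 5]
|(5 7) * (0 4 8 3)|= 4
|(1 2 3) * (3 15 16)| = |(1 2 15 16 3)| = 5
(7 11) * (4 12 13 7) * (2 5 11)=(2 5 11 4 12 13 7)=[0, 1, 5, 3, 12, 11, 6, 2, 8, 9, 10, 4, 13, 7]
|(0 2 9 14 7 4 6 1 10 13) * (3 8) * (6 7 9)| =|(0 2 6 1 10 13)(3 8)(4 7)(9 14)| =6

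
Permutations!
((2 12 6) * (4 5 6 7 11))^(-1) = ((2 12 7 11 4 5 6))^(-1) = (2 6 5 4 11 7 12)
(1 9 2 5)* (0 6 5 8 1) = (0 6 5)(1 9 2 8) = [6, 9, 8, 3, 4, 0, 5, 7, 1, 2]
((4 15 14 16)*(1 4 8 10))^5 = ((1 4 15 14 16 8 10))^5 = (1 8 14 4 10 16 15)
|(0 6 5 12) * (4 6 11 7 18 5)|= |(0 11 7 18 5 12)(4 6)|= 6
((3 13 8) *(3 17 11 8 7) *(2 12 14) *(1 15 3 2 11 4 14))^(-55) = (17)(1 15 3 13 7 2 12)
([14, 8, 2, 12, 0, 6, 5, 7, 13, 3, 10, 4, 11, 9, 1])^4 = [13, 3, 2, 0, 8, 5, 6, 7, 12, 4, 10, 1, 14, 11, 9]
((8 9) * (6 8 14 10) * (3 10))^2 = ((3 10 6 8 9 14))^2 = (3 6 9)(8 14 10)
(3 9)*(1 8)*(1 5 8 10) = (1 10)(3 9)(5 8) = [0, 10, 2, 9, 4, 8, 6, 7, 5, 3, 1]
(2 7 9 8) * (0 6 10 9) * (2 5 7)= (0 6 10 9 8 5 7)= [6, 1, 2, 3, 4, 7, 10, 0, 5, 8, 9]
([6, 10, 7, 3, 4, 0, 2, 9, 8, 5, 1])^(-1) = (0 5 9 7 2 6)(1 10)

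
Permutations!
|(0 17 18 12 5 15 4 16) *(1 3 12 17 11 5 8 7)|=|(0 11 5 15 4 16)(1 3 12 8 7)(17 18)|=30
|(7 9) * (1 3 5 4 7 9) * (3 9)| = |(1 9 3 5 4 7)| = 6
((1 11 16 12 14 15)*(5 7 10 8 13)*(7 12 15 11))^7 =(1 14 8 15 12 10 16 5 7 11 13) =((1 7 10 8 13 5 12 14 11 16 15))^7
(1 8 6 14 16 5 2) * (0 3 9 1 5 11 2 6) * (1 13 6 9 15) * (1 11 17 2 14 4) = (0 3 15 11 14 16 17 2 5 9 13 6 4 1 8) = [3, 8, 5, 15, 1, 9, 4, 7, 0, 13, 10, 14, 12, 6, 16, 11, 17, 2]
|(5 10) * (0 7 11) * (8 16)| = |(0 7 11)(5 10)(8 16)| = 6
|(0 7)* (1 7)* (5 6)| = 6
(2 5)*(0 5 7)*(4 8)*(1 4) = (0 5 2 7)(1 4 8) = [5, 4, 7, 3, 8, 2, 6, 0, 1]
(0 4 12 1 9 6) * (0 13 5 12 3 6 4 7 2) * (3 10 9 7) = (0 3 6 13 5 12 1 7 2)(4 10 9) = [3, 7, 0, 6, 10, 12, 13, 2, 8, 4, 9, 11, 1, 5]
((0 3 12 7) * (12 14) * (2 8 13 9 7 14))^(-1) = (0 7 9 13 8 2 3)(12 14)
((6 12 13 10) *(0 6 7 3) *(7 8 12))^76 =(13)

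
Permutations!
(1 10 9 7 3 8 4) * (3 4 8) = (1 10 9 7 4) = [0, 10, 2, 3, 1, 5, 6, 4, 8, 7, 9]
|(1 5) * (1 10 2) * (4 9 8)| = 12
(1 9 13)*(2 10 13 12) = (1 9 12 2 10 13) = [0, 9, 10, 3, 4, 5, 6, 7, 8, 12, 13, 11, 2, 1]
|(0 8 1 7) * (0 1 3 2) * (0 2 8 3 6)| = |(0 3 8 6)(1 7)| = 4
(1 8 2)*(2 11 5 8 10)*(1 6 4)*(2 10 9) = (1 9 2 6 4)(5 8 11) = [0, 9, 6, 3, 1, 8, 4, 7, 11, 2, 10, 5]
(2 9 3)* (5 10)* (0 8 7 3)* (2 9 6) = [8, 1, 6, 9, 4, 10, 2, 3, 7, 0, 5] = (0 8 7 3 9)(2 6)(5 10)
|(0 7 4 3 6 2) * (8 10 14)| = |(0 7 4 3 6 2)(8 10 14)| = 6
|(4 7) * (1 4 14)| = 4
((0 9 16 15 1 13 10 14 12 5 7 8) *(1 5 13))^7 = (16)(10 13 12 14)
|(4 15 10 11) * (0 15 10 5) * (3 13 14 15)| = |(0 3 13 14 15 5)(4 10 11)| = 6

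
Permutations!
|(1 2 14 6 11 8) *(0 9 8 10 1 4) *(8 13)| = 30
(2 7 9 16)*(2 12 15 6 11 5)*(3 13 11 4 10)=(2 7 9 16 12 15 6 4 10 3 13 11 5)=[0, 1, 7, 13, 10, 2, 4, 9, 8, 16, 3, 5, 15, 11, 14, 6, 12]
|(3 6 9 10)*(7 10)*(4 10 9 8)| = 10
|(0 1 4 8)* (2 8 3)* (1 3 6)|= 12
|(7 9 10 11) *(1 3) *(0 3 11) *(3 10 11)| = |(0 10)(1 3)(7 9 11)| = 6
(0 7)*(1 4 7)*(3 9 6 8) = (0 1 4 7)(3 9 6 8) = [1, 4, 2, 9, 7, 5, 8, 0, 3, 6]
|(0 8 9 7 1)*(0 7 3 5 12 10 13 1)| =|(0 8 9 3 5 12 10 13 1 7)| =10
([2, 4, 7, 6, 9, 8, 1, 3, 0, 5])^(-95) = [1, 0, 4, 5, 2, 3, 8, 9, 6, 7]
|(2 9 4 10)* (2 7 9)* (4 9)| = |(4 10 7)| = 3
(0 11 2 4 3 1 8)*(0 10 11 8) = (0 8 10 11 2 4 3 1) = [8, 0, 4, 1, 3, 5, 6, 7, 10, 9, 11, 2]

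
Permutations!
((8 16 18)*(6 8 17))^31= (6 8 16 18 17)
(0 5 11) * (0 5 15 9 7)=[15, 1, 2, 3, 4, 11, 6, 0, 8, 7, 10, 5, 12, 13, 14, 9]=(0 15 9 7)(5 11)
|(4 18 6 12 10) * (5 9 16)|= |(4 18 6 12 10)(5 9 16)|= 15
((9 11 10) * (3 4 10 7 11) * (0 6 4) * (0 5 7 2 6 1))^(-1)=(0 1)(2 11 7 5 3 9 10 4 6)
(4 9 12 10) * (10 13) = (4 9 12 13 10) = [0, 1, 2, 3, 9, 5, 6, 7, 8, 12, 4, 11, 13, 10]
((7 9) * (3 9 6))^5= ((3 9 7 6))^5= (3 9 7 6)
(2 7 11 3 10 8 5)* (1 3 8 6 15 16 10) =[0, 3, 7, 1, 4, 2, 15, 11, 5, 9, 6, 8, 12, 13, 14, 16, 10] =(1 3)(2 7 11 8 5)(6 15 16 10)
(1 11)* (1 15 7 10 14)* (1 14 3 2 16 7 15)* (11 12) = (1 12 11)(2 16 7 10 3) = [0, 12, 16, 2, 4, 5, 6, 10, 8, 9, 3, 1, 11, 13, 14, 15, 7]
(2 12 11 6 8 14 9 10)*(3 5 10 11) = (2 12 3 5 10)(6 8 14 9 11) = [0, 1, 12, 5, 4, 10, 8, 7, 14, 11, 2, 6, 3, 13, 9]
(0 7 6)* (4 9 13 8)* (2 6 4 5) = (0 7 4 9 13 8 5 2 6) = [7, 1, 6, 3, 9, 2, 0, 4, 5, 13, 10, 11, 12, 8]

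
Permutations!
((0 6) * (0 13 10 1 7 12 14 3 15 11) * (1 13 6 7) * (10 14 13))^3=(0 13 15 7 14 11 12 3)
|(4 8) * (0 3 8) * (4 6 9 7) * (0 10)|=8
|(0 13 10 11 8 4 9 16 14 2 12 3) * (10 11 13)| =12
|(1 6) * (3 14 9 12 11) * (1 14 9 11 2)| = |(1 6 14 11 3 9 12 2)| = 8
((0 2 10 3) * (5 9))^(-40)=(10)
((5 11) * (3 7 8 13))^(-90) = (3 8)(7 13)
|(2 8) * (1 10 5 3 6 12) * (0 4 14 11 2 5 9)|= 13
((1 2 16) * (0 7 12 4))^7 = ((0 7 12 4)(1 2 16))^7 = (0 4 12 7)(1 2 16)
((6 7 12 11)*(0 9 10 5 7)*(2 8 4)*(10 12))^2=((0 9 12 11 6)(2 8 4)(5 7 10))^2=(0 12 6 9 11)(2 4 8)(5 10 7)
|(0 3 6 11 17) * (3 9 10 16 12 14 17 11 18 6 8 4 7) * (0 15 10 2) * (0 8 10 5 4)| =|(0 9 2 8)(3 10 16 12 14 17 15 5 4 7)(6 18)| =20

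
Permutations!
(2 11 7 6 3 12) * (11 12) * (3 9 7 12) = [0, 1, 3, 11, 4, 5, 9, 6, 8, 7, 10, 12, 2] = (2 3 11 12)(6 9 7)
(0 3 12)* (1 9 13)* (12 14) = [3, 9, 2, 14, 4, 5, 6, 7, 8, 13, 10, 11, 0, 1, 12] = (0 3 14 12)(1 9 13)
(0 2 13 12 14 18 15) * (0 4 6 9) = (0 2 13 12 14 18 15 4 6 9) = [2, 1, 13, 3, 6, 5, 9, 7, 8, 0, 10, 11, 14, 12, 18, 4, 16, 17, 15]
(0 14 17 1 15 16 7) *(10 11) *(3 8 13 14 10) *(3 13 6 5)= (0 10 11 13 14 17 1 15 16 7)(3 8 6 5)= [10, 15, 2, 8, 4, 3, 5, 0, 6, 9, 11, 13, 12, 14, 17, 16, 7, 1]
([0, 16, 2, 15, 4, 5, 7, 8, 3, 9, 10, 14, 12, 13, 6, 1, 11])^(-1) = (1 15 3 8 7 6 14 11 16)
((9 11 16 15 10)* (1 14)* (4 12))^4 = (9 10 15 16 11)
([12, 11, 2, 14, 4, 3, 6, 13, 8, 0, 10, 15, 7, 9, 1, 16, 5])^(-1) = (0 9 13 7 12)(1 14 3 5 16 15 11)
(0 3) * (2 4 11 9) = (0 3)(2 4 11 9) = [3, 1, 4, 0, 11, 5, 6, 7, 8, 2, 10, 9]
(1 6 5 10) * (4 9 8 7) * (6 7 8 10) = [0, 7, 2, 3, 9, 6, 5, 4, 8, 10, 1] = (1 7 4 9 10)(5 6)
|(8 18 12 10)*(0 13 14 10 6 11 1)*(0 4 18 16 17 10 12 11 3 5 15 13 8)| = 140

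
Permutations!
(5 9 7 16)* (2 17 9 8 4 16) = (2 17 9 7)(4 16 5 8) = [0, 1, 17, 3, 16, 8, 6, 2, 4, 7, 10, 11, 12, 13, 14, 15, 5, 9]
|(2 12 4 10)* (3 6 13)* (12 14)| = 15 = |(2 14 12 4 10)(3 6 13)|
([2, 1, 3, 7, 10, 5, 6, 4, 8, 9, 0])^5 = (0 10 4 7 3 2)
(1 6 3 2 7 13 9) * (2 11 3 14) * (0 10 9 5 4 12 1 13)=(0 10 9 13 5 4 12 1 6 14 2 7)(3 11)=[10, 6, 7, 11, 12, 4, 14, 0, 8, 13, 9, 3, 1, 5, 2]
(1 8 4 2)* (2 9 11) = (1 8 4 9 11 2) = [0, 8, 1, 3, 9, 5, 6, 7, 4, 11, 10, 2]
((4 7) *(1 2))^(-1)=(1 2)(4 7)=((1 2)(4 7))^(-1)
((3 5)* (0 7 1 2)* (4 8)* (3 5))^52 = (8)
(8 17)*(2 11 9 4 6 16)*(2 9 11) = [0, 1, 2, 3, 6, 5, 16, 7, 17, 4, 10, 11, 12, 13, 14, 15, 9, 8] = (4 6 16 9)(8 17)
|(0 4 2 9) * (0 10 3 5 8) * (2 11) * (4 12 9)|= |(0 12 9 10 3 5 8)(2 4 11)|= 21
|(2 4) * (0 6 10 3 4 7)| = 7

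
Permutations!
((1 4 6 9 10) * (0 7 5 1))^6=((0 7 5 1 4 6 9 10))^6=(0 9 4 5)(1 7 10 6)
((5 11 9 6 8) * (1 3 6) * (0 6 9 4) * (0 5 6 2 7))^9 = ((0 2 7)(1 3 9)(4 5 11)(6 8))^9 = (11)(6 8)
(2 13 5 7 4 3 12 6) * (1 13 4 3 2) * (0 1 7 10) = (0 1 13 5 10)(2 4)(3 12 6 7) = [1, 13, 4, 12, 2, 10, 7, 3, 8, 9, 0, 11, 6, 5]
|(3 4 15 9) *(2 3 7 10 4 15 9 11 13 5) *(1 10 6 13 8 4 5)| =|(1 10 5 2 3 15 11 8 4 9 7 6 13)| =13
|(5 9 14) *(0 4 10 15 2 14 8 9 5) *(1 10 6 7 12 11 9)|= |(0 4 6 7 12 11 9 8 1 10 15 2 14)|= 13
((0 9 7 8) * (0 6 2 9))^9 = (2 6 8 7 9) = ((2 9 7 8 6))^9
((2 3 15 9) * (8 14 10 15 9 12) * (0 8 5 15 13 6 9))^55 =((0 8 14 10 13 6 9 2 3)(5 15 12))^55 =(0 8 14 10 13 6 9 2 3)(5 15 12)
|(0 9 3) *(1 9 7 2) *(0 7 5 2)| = 7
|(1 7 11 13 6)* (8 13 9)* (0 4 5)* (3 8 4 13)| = 18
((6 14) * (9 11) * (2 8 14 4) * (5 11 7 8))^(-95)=(2 7 4 9 6 11 14 5 8)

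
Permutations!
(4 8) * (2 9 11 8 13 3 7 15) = (2 9 11 8 4 13 3 7 15) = [0, 1, 9, 7, 13, 5, 6, 15, 4, 11, 10, 8, 12, 3, 14, 2]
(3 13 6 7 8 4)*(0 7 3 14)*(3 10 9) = [7, 1, 2, 13, 14, 5, 10, 8, 4, 3, 9, 11, 12, 6, 0] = (0 7 8 4 14)(3 13 6 10 9)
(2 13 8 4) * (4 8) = (2 13 4) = [0, 1, 13, 3, 2, 5, 6, 7, 8, 9, 10, 11, 12, 4]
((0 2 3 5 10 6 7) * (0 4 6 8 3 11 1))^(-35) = ((0 2 11 1)(3 5 10 8)(4 6 7))^(-35) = (0 2 11 1)(3 5 10 8)(4 6 7)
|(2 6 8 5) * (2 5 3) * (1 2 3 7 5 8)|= |(1 2 6)(5 8 7)|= 3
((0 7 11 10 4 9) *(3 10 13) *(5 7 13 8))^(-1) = ((0 13 3 10 4 9)(5 7 11 8))^(-1) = (0 9 4 10 3 13)(5 8 11 7)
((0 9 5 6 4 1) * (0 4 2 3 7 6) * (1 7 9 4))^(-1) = (0 5 9 3 2 6 7 4)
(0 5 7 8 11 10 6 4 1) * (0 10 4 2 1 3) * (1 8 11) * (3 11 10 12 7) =(0 5 3)(1 12 7 10 6 2 8)(4 11) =[5, 12, 8, 0, 11, 3, 2, 10, 1, 9, 6, 4, 7]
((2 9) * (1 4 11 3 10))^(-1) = (1 10 3 11 4)(2 9)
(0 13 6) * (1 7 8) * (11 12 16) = (0 13 6)(1 7 8)(11 12 16) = [13, 7, 2, 3, 4, 5, 0, 8, 1, 9, 10, 12, 16, 6, 14, 15, 11]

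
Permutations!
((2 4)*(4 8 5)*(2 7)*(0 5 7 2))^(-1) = (0 7 8 2 4 5)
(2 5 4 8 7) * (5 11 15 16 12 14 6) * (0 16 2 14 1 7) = (0 16 12 1 7 14 6 5 4 8)(2 11 15) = [16, 7, 11, 3, 8, 4, 5, 14, 0, 9, 10, 15, 1, 13, 6, 2, 12]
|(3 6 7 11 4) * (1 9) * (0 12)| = |(0 12)(1 9)(3 6 7 11 4)| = 10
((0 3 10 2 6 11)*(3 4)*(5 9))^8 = (0 4 3 10 2 6 11)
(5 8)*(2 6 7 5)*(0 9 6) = (0 9 6 7 5 8 2) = [9, 1, 0, 3, 4, 8, 7, 5, 2, 6]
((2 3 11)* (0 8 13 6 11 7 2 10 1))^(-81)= ((0 8 13 6 11 10 1)(2 3 7))^(-81)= (0 6 1 13 10 8 11)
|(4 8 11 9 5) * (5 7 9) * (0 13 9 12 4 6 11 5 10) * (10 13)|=18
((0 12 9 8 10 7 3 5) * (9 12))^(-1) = (12)(0 5 3 7 10 8 9)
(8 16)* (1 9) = (1 9)(8 16) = [0, 9, 2, 3, 4, 5, 6, 7, 16, 1, 10, 11, 12, 13, 14, 15, 8]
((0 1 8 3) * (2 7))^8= ((0 1 8 3)(2 7))^8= (8)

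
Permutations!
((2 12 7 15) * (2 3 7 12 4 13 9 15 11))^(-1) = (2 11 7 3 15 9 13 4) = ((2 4 13 9 15 3 7 11))^(-1)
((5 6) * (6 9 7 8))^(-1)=(5 6 8 7 9)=((5 9 7 8 6))^(-1)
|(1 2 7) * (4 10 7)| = 5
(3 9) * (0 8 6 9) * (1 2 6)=(0 8 1 2 6 9 3)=[8, 2, 6, 0, 4, 5, 9, 7, 1, 3]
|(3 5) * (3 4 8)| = 4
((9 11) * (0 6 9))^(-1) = ((0 6 9 11))^(-1) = (0 11 9 6)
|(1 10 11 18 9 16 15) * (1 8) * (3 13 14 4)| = |(1 10 11 18 9 16 15 8)(3 13 14 4)| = 8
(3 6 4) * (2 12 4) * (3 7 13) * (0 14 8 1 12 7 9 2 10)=[14, 12, 7, 6, 9, 5, 10, 13, 1, 2, 0, 11, 4, 3, 8]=(0 14 8 1 12 4 9 2 7 13 3 6 10)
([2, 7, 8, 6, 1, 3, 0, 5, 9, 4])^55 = (0 1)(2 7)(3 9)(4 6)(5 8)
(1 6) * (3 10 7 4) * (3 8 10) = [0, 6, 2, 3, 8, 5, 1, 4, 10, 9, 7] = (1 6)(4 8 10 7)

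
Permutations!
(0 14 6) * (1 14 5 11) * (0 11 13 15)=(0 5 13 15)(1 14 6 11)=[5, 14, 2, 3, 4, 13, 11, 7, 8, 9, 10, 1, 12, 15, 6, 0]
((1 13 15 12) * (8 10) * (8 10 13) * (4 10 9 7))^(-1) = (1 12 15 13 8)(4 7 9 10)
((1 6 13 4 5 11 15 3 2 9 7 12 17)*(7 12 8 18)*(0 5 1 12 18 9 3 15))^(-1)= (0 11 5)(1 4 13 6)(2 3)(7 18 9 8)(12 17)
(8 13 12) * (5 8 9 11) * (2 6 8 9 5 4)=[0, 1, 6, 3, 2, 9, 8, 7, 13, 11, 10, 4, 5, 12]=(2 6 8 13 12 5 9 11 4)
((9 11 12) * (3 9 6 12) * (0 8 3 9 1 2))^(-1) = ((0 8 3 1 2)(6 12)(9 11))^(-1) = (0 2 1 3 8)(6 12)(9 11)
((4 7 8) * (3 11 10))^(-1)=((3 11 10)(4 7 8))^(-1)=(3 10 11)(4 8 7)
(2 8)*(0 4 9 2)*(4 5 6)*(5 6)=[6, 1, 8, 3, 9, 5, 4, 7, 0, 2]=(0 6 4 9 2 8)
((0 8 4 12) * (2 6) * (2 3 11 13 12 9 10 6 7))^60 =(13)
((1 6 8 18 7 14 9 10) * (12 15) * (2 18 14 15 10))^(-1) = ((1 6 8 14 9 2 18 7 15 12 10))^(-1) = (1 10 12 15 7 18 2 9 14 8 6)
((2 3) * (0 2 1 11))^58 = (0 1 2 11 3)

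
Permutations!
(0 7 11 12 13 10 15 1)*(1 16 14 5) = (0 7 11 12 13 10 15 16 14 5 1) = [7, 0, 2, 3, 4, 1, 6, 11, 8, 9, 15, 12, 13, 10, 5, 16, 14]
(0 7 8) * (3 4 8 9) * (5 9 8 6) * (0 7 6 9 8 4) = [6, 1, 2, 0, 9, 8, 5, 4, 7, 3] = (0 6 5 8 7 4 9 3)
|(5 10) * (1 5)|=|(1 5 10)|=3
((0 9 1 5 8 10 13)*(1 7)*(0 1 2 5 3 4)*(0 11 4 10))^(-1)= (0 8 5 2 7 9)(1 13 10 3)(4 11)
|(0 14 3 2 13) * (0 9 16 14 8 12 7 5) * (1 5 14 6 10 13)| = |(0 8 12 7 14 3 2 1 5)(6 10 13 9 16)| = 45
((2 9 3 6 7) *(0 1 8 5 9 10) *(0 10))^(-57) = (10)(0 6 5)(1 7 9)(2 3 8)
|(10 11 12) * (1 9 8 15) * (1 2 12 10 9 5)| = 10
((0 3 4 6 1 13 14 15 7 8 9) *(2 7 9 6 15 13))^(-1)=(0 9 15 4 3)(1 6 8 7 2)(13 14)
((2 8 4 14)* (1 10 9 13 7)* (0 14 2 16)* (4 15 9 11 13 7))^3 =((0 14 16)(1 10 11 13 4 2 8 15 9 7))^3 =(16)(1 13 8 7 11 2 9 10 4 15)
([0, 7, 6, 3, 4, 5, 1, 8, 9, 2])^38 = (1 8 2)(6 7 9)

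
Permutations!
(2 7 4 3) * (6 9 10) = [0, 1, 7, 2, 3, 5, 9, 4, 8, 10, 6] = (2 7 4 3)(6 9 10)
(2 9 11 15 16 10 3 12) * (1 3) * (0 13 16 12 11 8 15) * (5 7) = [13, 3, 9, 11, 4, 7, 6, 5, 15, 8, 1, 0, 2, 16, 14, 12, 10] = (0 13 16 10 1 3 11)(2 9 8 15 12)(5 7)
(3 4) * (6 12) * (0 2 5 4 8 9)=(0 2 5 4 3 8 9)(6 12)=[2, 1, 5, 8, 3, 4, 12, 7, 9, 0, 10, 11, 6]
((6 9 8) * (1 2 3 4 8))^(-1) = ((1 2 3 4 8 6 9))^(-1) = (1 9 6 8 4 3 2)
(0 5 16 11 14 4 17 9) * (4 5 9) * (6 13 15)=(0 9)(4 17)(5 16 11 14)(6 13 15)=[9, 1, 2, 3, 17, 16, 13, 7, 8, 0, 10, 14, 12, 15, 5, 6, 11, 4]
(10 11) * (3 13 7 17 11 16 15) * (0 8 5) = (0 8 5)(3 13 7 17 11 10 16 15) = [8, 1, 2, 13, 4, 0, 6, 17, 5, 9, 16, 10, 12, 7, 14, 3, 15, 11]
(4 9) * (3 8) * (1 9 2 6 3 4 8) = (1 9 8 4 2 6 3) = [0, 9, 6, 1, 2, 5, 3, 7, 4, 8]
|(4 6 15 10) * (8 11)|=4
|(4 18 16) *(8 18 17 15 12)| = |(4 17 15 12 8 18 16)| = 7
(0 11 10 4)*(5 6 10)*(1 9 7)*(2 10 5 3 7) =(0 11 3 7 1 9 2 10 4)(5 6) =[11, 9, 10, 7, 0, 6, 5, 1, 8, 2, 4, 3]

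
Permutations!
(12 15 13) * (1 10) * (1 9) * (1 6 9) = (1 10)(6 9)(12 15 13) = [0, 10, 2, 3, 4, 5, 9, 7, 8, 6, 1, 11, 15, 12, 14, 13]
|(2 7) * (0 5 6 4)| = 4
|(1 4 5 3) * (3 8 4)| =|(1 3)(4 5 8)| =6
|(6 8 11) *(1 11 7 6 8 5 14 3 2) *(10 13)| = 18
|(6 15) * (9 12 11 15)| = |(6 9 12 11 15)| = 5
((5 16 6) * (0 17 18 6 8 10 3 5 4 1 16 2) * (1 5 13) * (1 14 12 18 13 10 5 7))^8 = (0 7 13 16 12 5 6)(1 14 8 18 2 4 17)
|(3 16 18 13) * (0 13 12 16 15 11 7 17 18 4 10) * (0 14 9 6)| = 15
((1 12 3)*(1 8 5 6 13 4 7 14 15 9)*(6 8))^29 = ((1 12 3 6 13 4 7 14 15 9)(5 8))^29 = (1 9 15 14 7 4 13 6 3 12)(5 8)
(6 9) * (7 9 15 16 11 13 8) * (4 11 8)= [0, 1, 2, 3, 11, 5, 15, 9, 7, 6, 10, 13, 12, 4, 14, 16, 8]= (4 11 13)(6 15 16 8 7 9)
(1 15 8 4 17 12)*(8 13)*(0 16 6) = (0 16 6)(1 15 13 8 4 17 12) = [16, 15, 2, 3, 17, 5, 0, 7, 4, 9, 10, 11, 1, 8, 14, 13, 6, 12]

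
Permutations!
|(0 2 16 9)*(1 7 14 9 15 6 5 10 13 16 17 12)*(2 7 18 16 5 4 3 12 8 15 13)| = |(0 7 14 9)(1 18 16 13 5 10 2 17 8 15 6 4 3 12)| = 28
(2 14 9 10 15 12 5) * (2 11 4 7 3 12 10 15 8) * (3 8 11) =(2 14 9 15 10 11 4 7 8)(3 12 5) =[0, 1, 14, 12, 7, 3, 6, 8, 2, 15, 11, 4, 5, 13, 9, 10]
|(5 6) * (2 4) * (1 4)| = |(1 4 2)(5 6)| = 6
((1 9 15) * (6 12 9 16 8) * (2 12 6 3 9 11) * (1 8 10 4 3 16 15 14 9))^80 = ((1 15 8 16 10 4 3)(2 12 11)(9 14))^80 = (1 16 3 8 4 15 10)(2 11 12)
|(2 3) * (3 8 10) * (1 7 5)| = |(1 7 5)(2 8 10 3)| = 12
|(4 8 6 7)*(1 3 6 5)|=|(1 3 6 7 4 8 5)|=7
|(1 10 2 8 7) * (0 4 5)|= 15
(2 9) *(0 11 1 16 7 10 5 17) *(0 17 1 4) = (17)(0 11 4)(1 16 7 10 5)(2 9) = [11, 16, 9, 3, 0, 1, 6, 10, 8, 2, 5, 4, 12, 13, 14, 15, 7, 17]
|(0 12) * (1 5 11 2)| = 4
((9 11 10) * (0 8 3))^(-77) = (0 8 3)(9 11 10)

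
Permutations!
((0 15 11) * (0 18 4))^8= (0 18 15 4 11)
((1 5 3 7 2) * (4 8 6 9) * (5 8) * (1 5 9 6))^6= ((1 8)(2 5 3 7)(4 9))^6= (9)(2 3)(5 7)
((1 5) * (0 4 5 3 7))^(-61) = (0 7 3 1 5 4)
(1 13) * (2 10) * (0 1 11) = [1, 13, 10, 3, 4, 5, 6, 7, 8, 9, 2, 0, 12, 11] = (0 1 13 11)(2 10)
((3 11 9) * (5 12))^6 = (12)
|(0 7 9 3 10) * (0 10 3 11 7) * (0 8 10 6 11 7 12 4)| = 14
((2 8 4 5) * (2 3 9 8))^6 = (3 9 8 4 5)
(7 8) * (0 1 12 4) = [1, 12, 2, 3, 0, 5, 6, 8, 7, 9, 10, 11, 4] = (0 1 12 4)(7 8)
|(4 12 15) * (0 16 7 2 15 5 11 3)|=10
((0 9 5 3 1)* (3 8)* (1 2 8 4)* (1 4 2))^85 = (0 9 5 2 8 3 1)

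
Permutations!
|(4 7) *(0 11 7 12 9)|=|(0 11 7 4 12 9)|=6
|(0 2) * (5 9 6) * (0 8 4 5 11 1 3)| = |(0 2 8 4 5 9 6 11 1 3)| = 10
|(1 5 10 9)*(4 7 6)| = |(1 5 10 9)(4 7 6)| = 12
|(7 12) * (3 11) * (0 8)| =2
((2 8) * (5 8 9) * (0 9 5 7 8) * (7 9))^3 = (9)(0 2 7 5 8)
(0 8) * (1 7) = (0 8)(1 7) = [8, 7, 2, 3, 4, 5, 6, 1, 0]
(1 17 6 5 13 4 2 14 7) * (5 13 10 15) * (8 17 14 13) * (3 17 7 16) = (1 14 16 3 17 6 8 7)(2 13 4)(5 10 15) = [0, 14, 13, 17, 2, 10, 8, 1, 7, 9, 15, 11, 12, 4, 16, 5, 3, 6]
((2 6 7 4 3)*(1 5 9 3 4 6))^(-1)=(1 2 3 9 5)(6 7)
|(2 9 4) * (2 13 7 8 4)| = 4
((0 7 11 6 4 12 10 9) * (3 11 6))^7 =(12)(3 11)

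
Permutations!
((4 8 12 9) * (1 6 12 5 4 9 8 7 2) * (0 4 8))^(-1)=((0 4 7 2 1 6 12)(5 8))^(-1)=(0 12 6 1 2 7 4)(5 8)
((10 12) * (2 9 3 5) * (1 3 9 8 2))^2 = (12)(1 5 3)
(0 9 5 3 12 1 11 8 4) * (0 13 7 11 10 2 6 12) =(0 9 5 3)(1 10 2 6 12)(4 13 7 11 8) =[9, 10, 6, 0, 13, 3, 12, 11, 4, 5, 2, 8, 1, 7]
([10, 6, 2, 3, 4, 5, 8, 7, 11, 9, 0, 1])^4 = (11)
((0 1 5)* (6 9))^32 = ((0 1 5)(6 9))^32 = (9)(0 5 1)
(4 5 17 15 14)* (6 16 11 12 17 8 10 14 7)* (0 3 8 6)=[3, 1, 2, 8, 5, 6, 16, 0, 10, 9, 14, 12, 17, 13, 4, 7, 11, 15]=(0 3 8 10 14 4 5 6 16 11 12 17 15 7)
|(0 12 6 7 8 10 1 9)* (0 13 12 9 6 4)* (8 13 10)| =|(0 9 10 1 6 7 13 12 4)| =9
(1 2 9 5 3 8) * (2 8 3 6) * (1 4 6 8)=(2 9 5 8 4 6)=[0, 1, 9, 3, 6, 8, 2, 7, 4, 5]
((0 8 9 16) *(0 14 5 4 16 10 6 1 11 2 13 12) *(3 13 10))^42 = ((0 8 9 3 13 12)(1 11 2 10 6)(4 16 14 5))^42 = (1 2 6 11 10)(4 14)(5 16)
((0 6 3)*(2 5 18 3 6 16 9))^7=(18)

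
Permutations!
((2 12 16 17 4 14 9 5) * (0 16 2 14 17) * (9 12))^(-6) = (17)(2 12 14 5 9)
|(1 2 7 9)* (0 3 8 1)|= 7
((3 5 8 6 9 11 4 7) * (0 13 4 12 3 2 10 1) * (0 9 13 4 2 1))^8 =(0 5 7 6 9 2 12)(1 13 11 10 3 4 8) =((0 4 7 1 9 11 12 3 5 8 6 13 2 10))^8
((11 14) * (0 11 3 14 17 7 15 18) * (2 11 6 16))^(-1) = ((0 6 16 2 11 17 7 15 18)(3 14))^(-1) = (0 18 15 7 17 11 2 16 6)(3 14)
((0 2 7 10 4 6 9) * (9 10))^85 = ((0 2 7 9)(4 6 10))^85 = (0 2 7 9)(4 6 10)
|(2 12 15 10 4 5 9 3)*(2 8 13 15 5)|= 10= |(2 12 5 9 3 8 13 15 10 4)|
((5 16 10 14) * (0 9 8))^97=(0 9 8)(5 16 10 14)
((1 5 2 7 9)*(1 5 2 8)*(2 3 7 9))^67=((1 3 7 2 9 5 8))^67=(1 9 3 5 7 8 2)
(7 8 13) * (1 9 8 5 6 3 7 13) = (13)(1 9 8)(3 7 5 6) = [0, 9, 2, 7, 4, 6, 3, 5, 1, 8, 10, 11, 12, 13]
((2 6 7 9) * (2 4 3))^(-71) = (2 6 7 9 4 3)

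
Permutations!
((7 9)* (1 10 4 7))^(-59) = (1 10 4 7 9)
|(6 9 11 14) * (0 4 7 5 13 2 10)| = |(0 4 7 5 13 2 10)(6 9 11 14)| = 28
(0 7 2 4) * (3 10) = (0 7 2 4)(3 10) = [7, 1, 4, 10, 0, 5, 6, 2, 8, 9, 3]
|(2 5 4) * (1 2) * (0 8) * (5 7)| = 10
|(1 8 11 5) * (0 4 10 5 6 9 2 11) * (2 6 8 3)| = 18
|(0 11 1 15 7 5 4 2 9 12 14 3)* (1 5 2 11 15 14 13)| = 30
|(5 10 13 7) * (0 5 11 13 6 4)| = |(0 5 10 6 4)(7 11 13)| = 15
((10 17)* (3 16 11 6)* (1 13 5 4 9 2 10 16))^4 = ((1 13 5 4 9 2 10 17 16 11 6 3))^4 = (1 9 16)(2 11 13)(3 4 17)(5 10 6)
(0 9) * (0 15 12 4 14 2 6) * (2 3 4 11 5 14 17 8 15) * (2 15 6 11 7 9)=(0 2 11 5 14 3 4 17 8 6)(7 9 15 12)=[2, 1, 11, 4, 17, 14, 0, 9, 6, 15, 10, 5, 7, 13, 3, 12, 16, 8]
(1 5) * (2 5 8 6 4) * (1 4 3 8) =(2 5 4)(3 8 6) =[0, 1, 5, 8, 2, 4, 3, 7, 6]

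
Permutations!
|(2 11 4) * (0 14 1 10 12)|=15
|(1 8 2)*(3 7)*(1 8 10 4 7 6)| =6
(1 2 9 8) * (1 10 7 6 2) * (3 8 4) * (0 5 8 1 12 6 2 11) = (0 5 8 10 7 2 9 4 3 1 12 6 11) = [5, 12, 9, 1, 3, 8, 11, 2, 10, 4, 7, 0, 6]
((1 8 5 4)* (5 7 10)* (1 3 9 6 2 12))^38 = ((1 8 7 10 5 4 3 9 6 2 12))^38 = (1 4 12 5 2 10 6 7 9 8 3)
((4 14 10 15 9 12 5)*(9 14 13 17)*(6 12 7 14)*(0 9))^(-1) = ((0 9 7 14 10 15 6 12 5 4 13 17))^(-1) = (0 17 13 4 5 12 6 15 10 14 7 9)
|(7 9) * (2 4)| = |(2 4)(7 9)| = 2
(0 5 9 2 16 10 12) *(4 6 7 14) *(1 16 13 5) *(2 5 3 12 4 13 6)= (0 1 16 10 4 2 6 7 14 13 3 12)(5 9)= [1, 16, 6, 12, 2, 9, 7, 14, 8, 5, 4, 11, 0, 3, 13, 15, 10]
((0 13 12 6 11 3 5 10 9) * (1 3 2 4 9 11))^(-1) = (0 9 4 2 11 10 5 3 1 6 12 13)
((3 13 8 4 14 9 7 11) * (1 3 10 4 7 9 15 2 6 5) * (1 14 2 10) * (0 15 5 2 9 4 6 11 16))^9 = ((0 15 10 6 2 11 1 3 13 8 7 16)(4 9)(5 14))^9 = (0 8 1 6)(2 15 7 3)(4 9)(5 14)(10 16 13 11)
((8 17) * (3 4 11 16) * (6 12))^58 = ((3 4 11 16)(6 12)(8 17))^58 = (17)(3 11)(4 16)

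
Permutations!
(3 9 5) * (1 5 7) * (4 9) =(1 5 3 4 9 7) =[0, 5, 2, 4, 9, 3, 6, 1, 8, 7]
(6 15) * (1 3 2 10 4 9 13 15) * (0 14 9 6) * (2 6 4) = (0 14 9 13 15)(1 3 6)(2 10) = [14, 3, 10, 6, 4, 5, 1, 7, 8, 13, 2, 11, 12, 15, 9, 0]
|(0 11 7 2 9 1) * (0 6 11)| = |(1 6 11 7 2 9)| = 6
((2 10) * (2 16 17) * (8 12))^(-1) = (2 17 16 10)(8 12)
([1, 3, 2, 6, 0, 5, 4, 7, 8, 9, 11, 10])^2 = [3, 6, 2, 4, 1, 5, 0, 7, 8, 9, 10, 11]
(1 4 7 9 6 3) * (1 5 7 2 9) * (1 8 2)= [0, 4, 9, 5, 1, 7, 3, 8, 2, 6]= (1 4)(2 9 6 3 5 7 8)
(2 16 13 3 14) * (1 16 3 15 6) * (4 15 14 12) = (1 16 13 14 2 3 12 4 15 6) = [0, 16, 3, 12, 15, 5, 1, 7, 8, 9, 10, 11, 4, 14, 2, 6, 13]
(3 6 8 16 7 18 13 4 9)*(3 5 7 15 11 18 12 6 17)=(3 17)(4 9 5 7 12 6 8 16 15 11 18 13)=[0, 1, 2, 17, 9, 7, 8, 12, 16, 5, 10, 18, 6, 4, 14, 11, 15, 3, 13]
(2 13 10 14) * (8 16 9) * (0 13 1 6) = (0 13 10 14 2 1 6)(8 16 9) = [13, 6, 1, 3, 4, 5, 0, 7, 16, 8, 14, 11, 12, 10, 2, 15, 9]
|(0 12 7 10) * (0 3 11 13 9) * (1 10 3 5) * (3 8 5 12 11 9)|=|(0 11 13 3 9)(1 10 12 7 8 5)|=30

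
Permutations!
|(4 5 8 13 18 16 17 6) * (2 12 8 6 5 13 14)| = 28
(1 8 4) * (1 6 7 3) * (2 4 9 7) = (1 8 9 7 3)(2 4 6) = [0, 8, 4, 1, 6, 5, 2, 3, 9, 7]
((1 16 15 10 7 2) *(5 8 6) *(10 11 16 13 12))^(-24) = (16)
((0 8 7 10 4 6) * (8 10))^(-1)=(0 6 4 10)(7 8)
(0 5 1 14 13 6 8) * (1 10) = (0 5 10 1 14 13 6 8) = [5, 14, 2, 3, 4, 10, 8, 7, 0, 9, 1, 11, 12, 6, 13]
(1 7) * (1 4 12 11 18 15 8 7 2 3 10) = (1 2 3 10)(4 12 11 18 15 8 7) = [0, 2, 3, 10, 12, 5, 6, 4, 7, 9, 1, 18, 11, 13, 14, 8, 16, 17, 15]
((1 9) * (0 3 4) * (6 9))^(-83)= (0 3 4)(1 6 9)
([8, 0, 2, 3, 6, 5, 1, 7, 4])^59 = [1, 6, 2, 3, 8, 5, 4, 7, 0]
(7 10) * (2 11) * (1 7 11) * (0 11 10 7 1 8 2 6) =(0 11 6)(2 8) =[11, 1, 8, 3, 4, 5, 0, 7, 2, 9, 10, 6]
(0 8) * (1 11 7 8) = (0 1 11 7 8) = [1, 11, 2, 3, 4, 5, 6, 8, 0, 9, 10, 7]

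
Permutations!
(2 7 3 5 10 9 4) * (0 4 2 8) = [4, 1, 7, 5, 8, 10, 6, 3, 0, 2, 9] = (0 4 8)(2 7 3 5 10 9)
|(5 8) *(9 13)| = |(5 8)(9 13)| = 2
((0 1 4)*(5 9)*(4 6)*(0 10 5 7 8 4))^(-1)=((0 1 6)(4 10 5 9 7 8))^(-1)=(0 6 1)(4 8 7 9 5 10)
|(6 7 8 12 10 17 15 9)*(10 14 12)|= |(6 7 8 10 17 15 9)(12 14)|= 14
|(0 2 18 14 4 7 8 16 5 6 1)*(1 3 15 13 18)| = 33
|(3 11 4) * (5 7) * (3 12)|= |(3 11 4 12)(5 7)|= 4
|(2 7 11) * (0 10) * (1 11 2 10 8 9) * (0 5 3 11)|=4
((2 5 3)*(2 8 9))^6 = (2 5 3 8 9)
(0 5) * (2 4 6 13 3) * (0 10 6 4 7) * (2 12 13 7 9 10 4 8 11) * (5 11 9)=(0 11 2 5 4 8 9 10 6 7)(3 12 13)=[11, 1, 5, 12, 8, 4, 7, 0, 9, 10, 6, 2, 13, 3]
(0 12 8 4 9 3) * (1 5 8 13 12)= (0 1 5 8 4 9 3)(12 13)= [1, 5, 2, 0, 9, 8, 6, 7, 4, 3, 10, 11, 13, 12]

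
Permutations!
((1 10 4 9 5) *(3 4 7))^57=((1 10 7 3 4 9 5))^57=(1 10 7 3 4 9 5)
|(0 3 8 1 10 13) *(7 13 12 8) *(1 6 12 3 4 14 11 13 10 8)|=60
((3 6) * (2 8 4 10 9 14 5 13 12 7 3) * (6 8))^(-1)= ((2 6)(3 8 4 10 9 14 5 13 12 7))^(-1)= (2 6)(3 7 12 13 5 14 9 10 4 8)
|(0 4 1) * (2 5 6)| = 3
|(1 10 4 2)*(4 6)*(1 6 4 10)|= 4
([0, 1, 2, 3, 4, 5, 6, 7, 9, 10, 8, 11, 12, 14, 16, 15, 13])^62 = (8 10 9)(13 16 14)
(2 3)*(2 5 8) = [0, 1, 3, 5, 4, 8, 6, 7, 2] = (2 3 5 8)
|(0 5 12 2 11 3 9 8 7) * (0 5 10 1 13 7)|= |(0 10 1 13 7 5 12 2 11 3 9 8)|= 12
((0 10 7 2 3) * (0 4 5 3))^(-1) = (0 2 7 10)(3 5 4)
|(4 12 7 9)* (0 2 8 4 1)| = 8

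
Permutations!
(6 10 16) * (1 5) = (1 5)(6 10 16) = [0, 5, 2, 3, 4, 1, 10, 7, 8, 9, 16, 11, 12, 13, 14, 15, 6]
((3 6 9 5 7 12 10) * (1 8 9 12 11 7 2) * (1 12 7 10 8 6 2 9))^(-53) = (1 6 7 11 10 3 2 12 8)(5 9)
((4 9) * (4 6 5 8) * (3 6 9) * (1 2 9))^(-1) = ((1 2 9)(3 6 5 8 4))^(-1) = (1 9 2)(3 4 8 5 6)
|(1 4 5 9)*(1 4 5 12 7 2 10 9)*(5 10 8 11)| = 10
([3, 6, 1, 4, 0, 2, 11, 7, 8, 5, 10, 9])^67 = (0 3 4)(1 6 11 9 5 2)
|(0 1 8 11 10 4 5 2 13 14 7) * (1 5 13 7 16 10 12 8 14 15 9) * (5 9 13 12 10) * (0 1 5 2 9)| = |(1 14 16 2 7)(4 12 8 11 10)(5 9)(13 15)| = 10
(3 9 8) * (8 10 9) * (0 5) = (0 5)(3 8)(9 10) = [5, 1, 2, 8, 4, 0, 6, 7, 3, 10, 9]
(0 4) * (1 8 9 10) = (0 4)(1 8 9 10) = [4, 8, 2, 3, 0, 5, 6, 7, 9, 10, 1]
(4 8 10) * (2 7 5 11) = (2 7 5 11)(4 8 10) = [0, 1, 7, 3, 8, 11, 6, 5, 10, 9, 4, 2]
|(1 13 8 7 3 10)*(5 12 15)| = |(1 13 8 7 3 10)(5 12 15)| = 6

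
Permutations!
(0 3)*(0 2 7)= (0 3 2 7)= [3, 1, 7, 2, 4, 5, 6, 0]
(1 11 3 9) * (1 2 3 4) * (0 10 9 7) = (0 10 9 2 3 7)(1 11 4) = [10, 11, 3, 7, 1, 5, 6, 0, 8, 2, 9, 4]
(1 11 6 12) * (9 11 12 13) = (1 12)(6 13 9 11) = [0, 12, 2, 3, 4, 5, 13, 7, 8, 11, 10, 6, 1, 9]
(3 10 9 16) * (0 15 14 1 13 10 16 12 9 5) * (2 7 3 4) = (0 15 14 1 13 10 5)(2 7 3 16 4)(9 12) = [15, 13, 7, 16, 2, 0, 6, 3, 8, 12, 5, 11, 9, 10, 1, 14, 4]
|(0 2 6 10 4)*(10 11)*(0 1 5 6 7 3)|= 12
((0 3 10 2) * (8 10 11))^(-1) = ((0 3 11 8 10 2))^(-1) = (0 2 10 8 11 3)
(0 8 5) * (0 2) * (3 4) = (0 8 5 2)(3 4) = [8, 1, 0, 4, 3, 2, 6, 7, 5]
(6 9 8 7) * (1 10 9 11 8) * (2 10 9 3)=[0, 9, 10, 2, 4, 5, 11, 6, 7, 1, 3, 8]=(1 9)(2 10 3)(6 11 8 7)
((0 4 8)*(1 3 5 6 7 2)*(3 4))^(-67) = ((0 3 5 6 7 2 1 4 8))^(-67) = (0 2 3 1 5 4 6 8 7)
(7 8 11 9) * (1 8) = (1 8 11 9 7) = [0, 8, 2, 3, 4, 5, 6, 1, 11, 7, 10, 9]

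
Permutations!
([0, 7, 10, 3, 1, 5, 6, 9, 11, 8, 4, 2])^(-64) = (11)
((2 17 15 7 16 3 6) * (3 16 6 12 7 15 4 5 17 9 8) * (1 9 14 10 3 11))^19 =(1 11 8 9)(2 7 3 14 6 12 10)(4 5 17)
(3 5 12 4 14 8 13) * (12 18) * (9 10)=(3 5 18 12 4 14 8 13)(9 10)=[0, 1, 2, 5, 14, 18, 6, 7, 13, 10, 9, 11, 4, 3, 8, 15, 16, 17, 12]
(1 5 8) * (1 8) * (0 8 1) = (0 8 1 5) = [8, 5, 2, 3, 4, 0, 6, 7, 1]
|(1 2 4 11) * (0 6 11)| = |(0 6 11 1 2 4)| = 6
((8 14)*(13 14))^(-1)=(8 14 13)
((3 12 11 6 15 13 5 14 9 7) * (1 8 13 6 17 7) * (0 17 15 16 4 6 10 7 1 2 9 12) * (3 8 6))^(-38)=(0 16 17 4 1 3 6)(5 8 10 11 14 13 7 15 12)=((0 17 1 6 16 4 3)(2 9)(5 14 12 11 15 10 7 8 13))^(-38)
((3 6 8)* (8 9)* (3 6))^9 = (9)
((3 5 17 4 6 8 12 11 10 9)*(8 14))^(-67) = ((3 5 17 4 6 14 8 12 11 10 9))^(-67) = (3 9 10 11 12 8 14 6 4 17 5)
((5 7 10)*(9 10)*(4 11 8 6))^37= (4 11 8 6)(5 7 9 10)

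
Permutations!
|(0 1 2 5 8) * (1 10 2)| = 5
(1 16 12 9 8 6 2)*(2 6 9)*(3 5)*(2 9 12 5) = (1 16 5 3 2)(8 12 9) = [0, 16, 1, 2, 4, 3, 6, 7, 12, 8, 10, 11, 9, 13, 14, 15, 5]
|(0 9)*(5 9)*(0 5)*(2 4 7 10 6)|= |(2 4 7 10 6)(5 9)|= 10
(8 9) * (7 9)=(7 9 8)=[0, 1, 2, 3, 4, 5, 6, 9, 7, 8]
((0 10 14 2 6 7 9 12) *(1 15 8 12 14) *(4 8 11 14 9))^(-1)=(0 12 8 4 7 6 2 14 11 15 1 10)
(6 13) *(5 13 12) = (5 13 6 12) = [0, 1, 2, 3, 4, 13, 12, 7, 8, 9, 10, 11, 5, 6]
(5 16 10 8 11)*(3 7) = [0, 1, 2, 7, 4, 16, 6, 3, 11, 9, 8, 5, 12, 13, 14, 15, 10] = (3 7)(5 16 10 8 11)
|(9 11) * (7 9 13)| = |(7 9 11 13)| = 4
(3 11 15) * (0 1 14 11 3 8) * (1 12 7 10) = [12, 14, 2, 3, 4, 5, 6, 10, 0, 9, 1, 15, 7, 13, 11, 8] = (0 12 7 10 1 14 11 15 8)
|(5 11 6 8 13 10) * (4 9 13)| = |(4 9 13 10 5 11 6 8)| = 8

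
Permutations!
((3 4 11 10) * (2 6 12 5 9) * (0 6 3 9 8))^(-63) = ((0 6 12 5 8)(2 3 4 11 10 9))^(-63) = (0 12 8 6 5)(2 11)(3 10)(4 9)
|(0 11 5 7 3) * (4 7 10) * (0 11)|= 6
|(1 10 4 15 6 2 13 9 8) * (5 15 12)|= 11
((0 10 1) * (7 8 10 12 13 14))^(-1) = ((0 12 13 14 7 8 10 1))^(-1) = (0 1 10 8 7 14 13 12)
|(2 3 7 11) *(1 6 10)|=12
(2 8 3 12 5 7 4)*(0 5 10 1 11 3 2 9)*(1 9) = (0 5 7 4 1 11 3 12 10 9)(2 8) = [5, 11, 8, 12, 1, 7, 6, 4, 2, 0, 9, 3, 10]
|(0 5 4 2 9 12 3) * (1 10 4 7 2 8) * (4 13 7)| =12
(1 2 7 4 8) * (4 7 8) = (1 2 8) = [0, 2, 8, 3, 4, 5, 6, 7, 1]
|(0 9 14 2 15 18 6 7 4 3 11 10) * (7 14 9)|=|(0 7 4 3 11 10)(2 15 18 6 14)|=30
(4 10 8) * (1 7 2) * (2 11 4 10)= (1 7 11 4 2)(8 10)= [0, 7, 1, 3, 2, 5, 6, 11, 10, 9, 8, 4]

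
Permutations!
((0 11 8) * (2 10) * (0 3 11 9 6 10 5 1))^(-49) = ((0 9 6 10 2 5 1)(3 11 8))^(-49) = (3 8 11)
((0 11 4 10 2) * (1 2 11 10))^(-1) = ((0 10 11 4 1 2))^(-1) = (0 2 1 4 11 10)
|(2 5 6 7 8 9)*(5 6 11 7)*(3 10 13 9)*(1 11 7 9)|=11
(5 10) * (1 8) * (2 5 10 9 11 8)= [0, 2, 5, 3, 4, 9, 6, 7, 1, 11, 10, 8]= (1 2 5 9 11 8)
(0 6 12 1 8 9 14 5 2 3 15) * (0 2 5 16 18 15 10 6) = (1 8 9 14 16 18 15 2 3 10 6 12) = [0, 8, 3, 10, 4, 5, 12, 7, 9, 14, 6, 11, 1, 13, 16, 2, 18, 17, 15]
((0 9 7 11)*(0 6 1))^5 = ((0 9 7 11 6 1))^5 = (0 1 6 11 7 9)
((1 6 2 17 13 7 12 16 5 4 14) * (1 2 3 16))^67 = ((1 6 3 16 5 4 14 2 17 13 7 12))^67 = (1 2 3 13 5 12 14 6 17 16 7 4)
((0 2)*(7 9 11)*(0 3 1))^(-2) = (0 3)(1 2)(7 9 11)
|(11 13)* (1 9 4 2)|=4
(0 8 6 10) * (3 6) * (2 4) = (0 8 3 6 10)(2 4) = [8, 1, 4, 6, 2, 5, 10, 7, 3, 9, 0]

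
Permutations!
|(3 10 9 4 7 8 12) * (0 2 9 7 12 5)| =10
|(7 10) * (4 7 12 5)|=|(4 7 10 12 5)|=5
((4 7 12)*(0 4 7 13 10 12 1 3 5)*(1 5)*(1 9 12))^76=(0 9 13 7 1)(3 4 12 10 5)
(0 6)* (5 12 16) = (0 6)(5 12 16) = [6, 1, 2, 3, 4, 12, 0, 7, 8, 9, 10, 11, 16, 13, 14, 15, 5]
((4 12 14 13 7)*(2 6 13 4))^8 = (4 14 12)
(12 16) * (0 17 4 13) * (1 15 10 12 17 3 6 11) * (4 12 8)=(0 3 6 11 1 15 10 8 4 13)(12 16 17)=[3, 15, 2, 6, 13, 5, 11, 7, 4, 9, 8, 1, 16, 0, 14, 10, 17, 12]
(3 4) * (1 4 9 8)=(1 4 3 9 8)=[0, 4, 2, 9, 3, 5, 6, 7, 1, 8]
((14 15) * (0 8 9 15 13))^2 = (0 9 14)(8 15 13)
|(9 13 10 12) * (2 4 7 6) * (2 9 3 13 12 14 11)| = |(2 4 7 6 9 12 3 13 10 14 11)| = 11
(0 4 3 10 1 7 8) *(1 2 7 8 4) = (0 1 8)(2 7 4 3 10) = [1, 8, 7, 10, 3, 5, 6, 4, 0, 9, 2]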